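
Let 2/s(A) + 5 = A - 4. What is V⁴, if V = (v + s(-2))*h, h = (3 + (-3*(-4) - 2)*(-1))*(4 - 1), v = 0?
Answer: 3111696/14641 ≈ 212.53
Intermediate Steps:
s(A) = 2/(-9 + A) (s(A) = 2/(-5 + (A - 4)) = 2/(-5 + (-4 + A)) = 2/(-9 + A))
h = -21 (h = (3 + (12 - 2)*(-1))*3 = (3 + 10*(-1))*3 = (3 - 10)*3 = -7*3 = -21)
V = 42/11 (V = (0 + 2/(-9 - 2))*(-21) = (0 + 2/(-11))*(-21) = (0 + 2*(-1/11))*(-21) = (0 - 2/11)*(-21) = -2/11*(-21) = 42/11 ≈ 3.8182)
V⁴ = (42/11)⁴ = 3111696/14641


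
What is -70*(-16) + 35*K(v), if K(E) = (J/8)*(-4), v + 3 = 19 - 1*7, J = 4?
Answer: 1050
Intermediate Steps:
v = 9 (v = -3 + (19 - 1*7) = -3 + (19 - 7) = -3 + 12 = 9)
K(E) = -2 (K(E) = (4/8)*(-4) = (4*(⅛))*(-4) = (½)*(-4) = -2)
-70*(-16) + 35*K(v) = -70*(-16) + 35*(-2) = 1120 - 70 = 1050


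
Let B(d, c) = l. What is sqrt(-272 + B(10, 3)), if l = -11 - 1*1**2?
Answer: 2*I*sqrt(71) ≈ 16.852*I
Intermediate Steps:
l = -12 (l = -11 - 1*1 = -11 - 1 = -12)
B(d, c) = -12
sqrt(-272 + B(10, 3)) = sqrt(-272 - 12) = sqrt(-284) = 2*I*sqrt(71)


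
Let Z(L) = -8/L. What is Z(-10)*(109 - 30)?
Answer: 316/5 ≈ 63.200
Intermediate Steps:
Z(-10)*(109 - 30) = (-8/(-10))*(109 - 30) = -8*(-⅒)*79 = (⅘)*79 = 316/5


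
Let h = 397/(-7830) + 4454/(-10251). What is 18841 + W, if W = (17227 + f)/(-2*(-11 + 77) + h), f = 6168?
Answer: 1297233883669/69503059 ≈ 18664.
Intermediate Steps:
h = -254539/524610 (h = 397*(-1/7830) + 4454*(-1/10251) = -397/7830 - 262/603 = -254539/524610 ≈ -0.48520)
W = -12273250950/69503059 (W = (17227 + 6168)/(-2*(-11 + 77) - 254539/524610) = 23395/(-2*66 - 254539/524610) = 23395/(-132 - 254539/524610) = 23395/(-69503059/524610) = 23395*(-524610/69503059) = -12273250950/69503059 ≈ -176.59)
18841 + W = 18841 - 12273250950/69503059 = 1297233883669/69503059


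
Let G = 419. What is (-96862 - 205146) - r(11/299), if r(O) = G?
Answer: -302427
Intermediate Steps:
r(O) = 419
(-96862 - 205146) - r(11/299) = (-96862 - 205146) - 1*419 = -302008 - 419 = -302427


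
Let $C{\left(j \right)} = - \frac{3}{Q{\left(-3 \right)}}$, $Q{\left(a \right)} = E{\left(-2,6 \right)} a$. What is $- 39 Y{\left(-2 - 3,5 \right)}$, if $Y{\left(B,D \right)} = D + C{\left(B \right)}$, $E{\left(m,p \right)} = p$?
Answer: $- \frac{403}{2} \approx -201.5$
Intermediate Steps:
$Q{\left(a \right)} = 6 a$
$C{\left(j \right)} = \frac{1}{6}$ ($C{\left(j \right)} = - \frac{3}{6 \left(-3\right)} = - \frac{3}{-18} = \left(-3\right) \left(- \frac{1}{18}\right) = \frac{1}{6}$)
$Y{\left(B,D \right)} = \frac{1}{6} + D$ ($Y{\left(B,D \right)} = D + \frac{1}{6} = \frac{1}{6} + D$)
$- 39 Y{\left(-2 - 3,5 \right)} = - 39 \left(\frac{1}{6} + 5\right) = \left(-39\right) \frac{31}{6} = - \frac{403}{2}$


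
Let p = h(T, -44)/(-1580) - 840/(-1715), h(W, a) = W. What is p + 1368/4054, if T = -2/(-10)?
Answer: 648996277/784651700 ≈ 0.82711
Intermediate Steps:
T = ⅕ (T = -2*(-⅒) = ⅕ ≈ 0.20000)
p = 189551/387100 (p = (⅕)/(-1580) - 840/(-1715) = (⅕)*(-1/1580) - 840*(-1/1715) = -1/7900 + 24/49 = 189551/387100 ≈ 0.48967)
p + 1368/4054 = 189551/387100 + 1368/4054 = 189551/387100 + 1368*(1/4054) = 189551/387100 + 684/2027 = 648996277/784651700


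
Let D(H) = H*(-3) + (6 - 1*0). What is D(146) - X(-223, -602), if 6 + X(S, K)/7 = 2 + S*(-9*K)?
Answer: 8457094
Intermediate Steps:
X(S, K) = -28 - 63*K*S (X(S, K) = -42 + 7*(2 + S*(-9*K)) = -42 + 7*(2 - 9*K*S) = -42 + (14 - 63*K*S) = -28 - 63*K*S)
D(H) = 6 - 3*H (D(H) = -3*H + (6 + 0) = -3*H + 6 = 6 - 3*H)
D(146) - X(-223, -602) = (6 - 3*146) - (-28 - 63*(-602)*(-223)) = (6 - 438) - (-28 - 8457498) = -432 - 1*(-8457526) = -432 + 8457526 = 8457094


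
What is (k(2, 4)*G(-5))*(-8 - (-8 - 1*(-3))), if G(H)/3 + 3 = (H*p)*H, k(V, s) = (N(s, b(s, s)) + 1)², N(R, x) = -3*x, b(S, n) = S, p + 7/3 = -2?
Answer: 121242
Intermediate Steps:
p = -13/3 (p = -7/3 - 2 = -13/3 ≈ -4.3333)
k(V, s) = (1 - 3*s)² (k(V, s) = (-3*s + 1)² = (1 - 3*s)²)
G(H) = -9 - 13*H² (G(H) = -9 + 3*((H*(-13/3))*H) = -9 + 3*((-13*H/3)*H) = -9 + 3*(-13*H²/3) = -9 - 13*H²)
(k(2, 4)*G(-5))*(-8 - (-8 - 1*(-3))) = ((-1 + 3*4)²*(-9 - 13*(-5)²))*(-8 - (-8 - 1*(-3))) = ((-1 + 12)²*(-9 - 13*25))*(-8 - (-8 + 3)) = (11²*(-9 - 325))*(-8 - 1*(-5)) = (121*(-334))*(-8 + 5) = -40414*(-3) = 121242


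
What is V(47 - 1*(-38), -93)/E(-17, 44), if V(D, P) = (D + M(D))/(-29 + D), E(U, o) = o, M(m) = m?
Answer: 85/1232 ≈ 0.068993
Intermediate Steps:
V(D, P) = 2*D/(-29 + D) (V(D, P) = (D + D)/(-29 + D) = (2*D)/(-29 + D) = 2*D/(-29 + D))
V(47 - 1*(-38), -93)/E(-17, 44) = (2*(47 - 1*(-38))/(-29 + (47 - 1*(-38))))/44 = (2*(47 + 38)/(-29 + (47 + 38)))*(1/44) = (2*85/(-29 + 85))*(1/44) = (2*85/56)*(1/44) = (2*85*(1/56))*(1/44) = (85/28)*(1/44) = 85/1232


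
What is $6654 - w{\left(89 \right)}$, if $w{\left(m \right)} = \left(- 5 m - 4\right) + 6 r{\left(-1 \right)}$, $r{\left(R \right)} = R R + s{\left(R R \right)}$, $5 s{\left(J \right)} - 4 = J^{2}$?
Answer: $7091$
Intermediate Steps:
$s{\left(J \right)} = \frac{4}{5} + \frac{J^{2}}{5}$
$r{\left(R \right)} = \frac{4}{5} + R^{2} + \frac{R^{4}}{5}$ ($r{\left(R \right)} = R R + \left(\frac{4}{5} + \frac{\left(R R\right)^{2}}{5}\right) = R^{2} + \left(\frac{4}{5} + \frac{\left(R^{2}\right)^{2}}{5}\right) = R^{2} + \left(\frac{4}{5} + \frac{R^{4}}{5}\right) = \frac{4}{5} + R^{2} + \frac{R^{4}}{5}$)
$w{\left(m \right)} = 8 - 5 m$ ($w{\left(m \right)} = \left(- 5 m - 4\right) + 6 \left(\frac{4}{5} + \left(-1\right)^{2} + \frac{\left(-1\right)^{4}}{5}\right) = \left(-4 - 5 m\right) + 6 \left(\frac{4}{5} + 1 + \frac{1}{5} \cdot 1\right) = \left(-4 - 5 m\right) + 6 \left(\frac{4}{5} + 1 + \frac{1}{5}\right) = \left(-4 - 5 m\right) + 6 \cdot 2 = \left(-4 - 5 m\right) + 12 = 8 - 5 m$)
$6654 - w{\left(89 \right)} = 6654 - \left(8 - 445\right) = 6654 - -437 = 6654 + 437 = 7091$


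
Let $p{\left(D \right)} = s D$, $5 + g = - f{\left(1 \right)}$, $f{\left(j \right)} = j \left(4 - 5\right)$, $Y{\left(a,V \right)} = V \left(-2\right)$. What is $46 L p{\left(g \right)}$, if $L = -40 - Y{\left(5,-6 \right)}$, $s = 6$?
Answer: $57408$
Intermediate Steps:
$Y{\left(a,V \right)} = - 2 V$
$f{\left(j \right)} = - j$ ($f{\left(j \right)} = j \left(-1\right) = - j$)
$g = -4$ ($g = -5 - \left(-1\right) 1 = -5 - -1 = -5 + 1 = -4$)
$p{\left(D \right)} = 6 D$
$L = -52$ ($L = -40 - \left(-2\right) \left(-6\right) = -40 - 12 = -52$)
$46 L p{\left(g \right)} = 46 \left(-52\right) 6 \left(-4\right) = \left(-2392\right) \left(-24\right) = 57408$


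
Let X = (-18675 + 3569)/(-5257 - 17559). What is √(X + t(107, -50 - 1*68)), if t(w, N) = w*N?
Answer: I*√102693286615/2852 ≈ 112.36*I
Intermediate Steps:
X = 7553/11408 (X = -15106/(-22816) = -15106*(-1/22816) = 7553/11408 ≈ 0.66208)
t(w, N) = N*w
√(X + t(107, -50 - 1*68)) = √(7553/11408 + (-50 - 1*68)*107) = √(7553/11408 + (-50 - 68)*107) = √(7553/11408 - 118*107) = √(7553/11408 - 12626) = √(-144029855/11408) = I*√102693286615/2852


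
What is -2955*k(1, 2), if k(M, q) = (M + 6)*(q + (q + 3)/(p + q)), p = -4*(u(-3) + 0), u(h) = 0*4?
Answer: -186165/2 ≈ -93083.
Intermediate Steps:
u(h) = 0
p = 0 (p = -4*(0 + 0) = -4*0 = 0)
k(M, q) = (6 + M)*(q + (3 + q)/q) (k(M, q) = (M + 6)*(q + (q + 3)/(0 + q)) = (6 + M)*(q + (3 + q)/q))
-2955*k(1, 2) = -2955*(6 + 1 + 6*2 + 18/2 + 1*2 + 3*1/2) = -2955*(6 + 1 + 12 + 18*(1/2) + 2 + 3*1*(1/2)) = -2955*(6 + 1 + 12 + 9 + 2 + 3/2) = -2955*63/2 = -186165/2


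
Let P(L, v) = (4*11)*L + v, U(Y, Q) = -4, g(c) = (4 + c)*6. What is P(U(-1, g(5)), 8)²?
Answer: 28224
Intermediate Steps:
g(c) = 24 + 6*c
P(L, v) = v + 44*L (P(L, v) = 44*L + v = v + 44*L)
P(U(-1, g(5)), 8)² = (8 + 44*(-4))² = (8 - 176)² = (-168)² = 28224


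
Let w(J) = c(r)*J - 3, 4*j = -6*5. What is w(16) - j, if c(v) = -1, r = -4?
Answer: -23/2 ≈ -11.500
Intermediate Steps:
j = -15/2 (j = (-6*5)/4 = (¼)*(-30) = -15/2 ≈ -7.5000)
w(J) = -3 - J (w(J) = -J - 3 = -3 - J)
w(16) - j = (-3 - 1*16) - 1*(-15/2) = (-3 - 16) + 15/2 = -19 + 15/2 = -23/2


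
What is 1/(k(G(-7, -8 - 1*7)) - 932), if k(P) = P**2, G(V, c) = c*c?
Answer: 1/49693 ≈ 2.0124e-5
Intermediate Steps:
G(V, c) = c**2
1/(k(G(-7, -8 - 1*7)) - 932) = 1/(((-8 - 1*7)**2)**2 - 932) = 1/(((-8 - 7)**2)**2 - 932) = 1/(((-15)**2)**2 - 932) = 1/(225**2 - 932) = 1/(50625 - 932) = 1/49693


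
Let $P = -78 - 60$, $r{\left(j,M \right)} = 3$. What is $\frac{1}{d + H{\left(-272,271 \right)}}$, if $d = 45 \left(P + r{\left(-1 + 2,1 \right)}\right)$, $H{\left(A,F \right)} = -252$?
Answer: $- \frac{1}{6327} \approx -0.00015805$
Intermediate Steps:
$P = -138$
$d = -6075$ ($d = 45 \left(-138 + 3\right) = 45 \left(-135\right) = -6075$)
$\frac{1}{d + H{\left(-272,271 \right)}} = \frac{1}{-6075 - 252} = \frac{1}{-6327} = - \frac{1}{6327}$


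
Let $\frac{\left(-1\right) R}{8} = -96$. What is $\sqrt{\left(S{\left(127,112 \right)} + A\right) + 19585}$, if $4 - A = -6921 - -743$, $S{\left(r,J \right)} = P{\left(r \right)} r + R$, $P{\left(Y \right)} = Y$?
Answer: $2 \sqrt{10666} \approx 206.55$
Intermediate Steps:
$R = 768$ ($R = \left(-8\right) \left(-96\right) = 768$)
$S{\left(r,J \right)} = 768 + r^{2}$ ($S{\left(r,J \right)} = r r + 768 = r^{2} + 768 = 768 + r^{2}$)
$A = 6182$ ($A = 4 - \left(-6921 - -743\right) = 4 - \left(-6921 + 743\right) = 4 - -6178 = 4 + 6178 = 6182$)
$\sqrt{\left(S{\left(127,112 \right)} + A\right) + 19585} = \sqrt{\left(\left(768 + 127^{2}\right) + 6182\right) + 19585} = \sqrt{\left(\left(768 + 16129\right) + 6182\right) + 19585} = \sqrt{\left(16897 + 6182\right) + 19585} = \sqrt{23079 + 19585} = \sqrt{42664} = 2 \sqrt{10666}$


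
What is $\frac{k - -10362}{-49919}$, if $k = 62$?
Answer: $- \frac{10424}{49919} \approx -0.20882$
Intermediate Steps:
$\frac{k - -10362}{-49919} = \frac{62 - -10362}{-49919} = \left(62 + 10362\right) \left(- \frac{1}{49919}\right) = 10424 \left(- \frac{1}{49919}\right) = - \frac{10424}{49919}$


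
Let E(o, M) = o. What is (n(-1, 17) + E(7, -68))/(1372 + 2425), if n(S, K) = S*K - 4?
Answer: -14/3797 ≈ -0.0036871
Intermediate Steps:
n(S, K) = -4 + K*S (n(S, K) = K*S - 4 = -4 + K*S)
(n(-1, 17) + E(7, -68))/(1372 + 2425) = ((-4 + 17*(-1)) + 7)/(1372 + 2425) = ((-4 - 17) + 7)/3797 = (-21 + 7)*(1/3797) = -14*1/3797 = -14/3797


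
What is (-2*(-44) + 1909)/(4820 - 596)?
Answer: 1997/4224 ≈ 0.47277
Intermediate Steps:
(-2*(-44) + 1909)/(4820 - 596) = (88 + 1909)/4224 = 1997*(1/4224) = 1997/4224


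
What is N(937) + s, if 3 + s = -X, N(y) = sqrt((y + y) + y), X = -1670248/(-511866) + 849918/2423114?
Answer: -2050793612858/310077417681 + sqrt(2811) ≈ 46.405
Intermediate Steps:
X = 1120561359815/310077417681 (X = -1670248*(-1/511866) + 849918*(1/2423114) = 835124/255933 + 424959/1211557 = 1120561359815/310077417681 ≈ 3.6138)
N(y) = sqrt(3)*sqrt(y) (N(y) = sqrt(2*y + y) = sqrt(3*y) = sqrt(3)*sqrt(y))
s = -2050793612858/310077417681 (s = -3 - 1*1120561359815/310077417681 = -3 - 1120561359815/310077417681 = -2050793612858/310077417681 ≈ -6.6138)
N(937) + s = sqrt(3)*sqrt(937) - 2050793612858/310077417681 = sqrt(2811) - 2050793612858/310077417681 = -2050793612858/310077417681 + sqrt(2811)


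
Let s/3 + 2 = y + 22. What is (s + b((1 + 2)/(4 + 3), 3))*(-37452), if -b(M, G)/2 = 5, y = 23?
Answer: -4456788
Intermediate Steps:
b(M, G) = -10 (b(M, G) = -2*5 = -10)
s = 129 (s = -6 + 3*(23 + 22) = -6 + 3*45 = -6 + 135 = 129)
(s + b((1 + 2)/(4 + 3), 3))*(-37452) = (129 - 10)*(-37452) = 119*(-37452) = -4456788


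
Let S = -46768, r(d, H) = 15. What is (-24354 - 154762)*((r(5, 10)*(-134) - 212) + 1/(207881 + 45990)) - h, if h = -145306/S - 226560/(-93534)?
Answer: 36832278260262583362129/92544401924296 ≈ 3.9800e+8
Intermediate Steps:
h = 2015567457/364533176 (h = -145306/(-46768) - 226560/(-93534) = -145306*(-1/46768) - 226560*(-1/93534) = 72653/23384 + 37760/15589 = 2015567457/364533176 ≈ 5.5292)
(-24354 - 154762)*((r(5, 10)*(-134) - 212) + 1/(207881 + 45990)) - h = (-24354 - 154762)*((15*(-134) - 212) + 1/(207881 + 45990)) - 1*2015567457/364533176 = -179116*((-2010 - 212) + 1/253871) - 2015567457/364533176 = -179116*(-2222 + 1/253871) - 2015567457/364533176 = -179116*(-564101361/253871) - 2015567457/364533176 = 101039579376876/253871 - 2015567457/364533176 = 36832278260262583362129/92544401924296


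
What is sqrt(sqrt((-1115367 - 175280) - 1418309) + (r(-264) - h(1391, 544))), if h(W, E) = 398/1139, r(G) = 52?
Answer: sqrt(67007370 + 2594642*I*sqrt(677239))/1139 ≈ 29.141 + 28.24*I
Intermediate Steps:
h(W, E) = 398/1139 (h(W, E) = 398*(1/1139) = 398/1139)
sqrt(sqrt((-1115367 - 175280) - 1418309) + (r(-264) - h(1391, 544))) = sqrt(sqrt((-1115367 - 175280) - 1418309) + (52 - 1*398/1139)) = sqrt(sqrt(-1290647 - 1418309) + (52 - 398/1139)) = sqrt(sqrt(-2708956) + 58830/1139) = sqrt(2*I*sqrt(677239) + 58830/1139) = sqrt(58830/1139 + 2*I*sqrt(677239))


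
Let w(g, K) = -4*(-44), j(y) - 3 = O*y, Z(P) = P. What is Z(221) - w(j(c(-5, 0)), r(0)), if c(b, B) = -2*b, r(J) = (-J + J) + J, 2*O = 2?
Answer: 45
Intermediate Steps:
O = 1 (O = (1/2)*2 = 1)
r(J) = J (r(J) = 0 + J = J)
j(y) = 3 + y (j(y) = 3 + 1*y = 3 + y)
w(g, K) = 176
Z(221) - w(j(c(-5, 0)), r(0)) = 221 - 1*176 = 221 - 176 = 45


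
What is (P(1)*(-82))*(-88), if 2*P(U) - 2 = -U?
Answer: 3608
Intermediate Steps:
P(U) = 1 - U/2 (P(U) = 1 + (-U)/2 = 1 - U/2)
(P(1)*(-82))*(-88) = ((1 - 1/2*1)*(-82))*(-88) = ((1 - 1/2)*(-82))*(-88) = ((1/2)*(-82))*(-88) = -41*(-88) = 3608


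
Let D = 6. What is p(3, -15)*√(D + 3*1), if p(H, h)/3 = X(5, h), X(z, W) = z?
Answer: 45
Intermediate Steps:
p(H, h) = 15 (p(H, h) = 3*5 = 15)
p(3, -15)*√(D + 3*1) = 15*√(6 + 3*1) = 15*√(6 + 3) = 15*√9 = 15*3 = 45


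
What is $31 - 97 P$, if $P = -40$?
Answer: $3911$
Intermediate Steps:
$31 - 97 P = 31 - -3880 = 31 + 3880 = 3911$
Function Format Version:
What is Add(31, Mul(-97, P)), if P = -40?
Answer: 3911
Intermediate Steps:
Add(31, Mul(-97, P)) = Add(31, Mul(-97, -40)) = Add(31, 3880) = 3911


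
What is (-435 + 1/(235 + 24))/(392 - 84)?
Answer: -28166/19943 ≈ -1.4123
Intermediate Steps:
(-435 + 1/(235 + 24))/(392 - 84) = (-435 + 1/259)/308 = (-435 + 1/259)*(1/308) = -112664/259*1/308 = -28166/19943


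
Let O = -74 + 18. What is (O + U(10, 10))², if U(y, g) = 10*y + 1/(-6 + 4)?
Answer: 7569/4 ≈ 1892.3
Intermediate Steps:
O = -56
U(y, g) = -½ + 10*y (U(y, g) = 10*y + 1/(-2) = 10*y - ½ = -½ + 10*y)
(O + U(10, 10))² = (-56 + (-½ + 10*10))² = (-56 + (-½ + 100))² = (-56 + 199/2)² = (87/2)² = 7569/4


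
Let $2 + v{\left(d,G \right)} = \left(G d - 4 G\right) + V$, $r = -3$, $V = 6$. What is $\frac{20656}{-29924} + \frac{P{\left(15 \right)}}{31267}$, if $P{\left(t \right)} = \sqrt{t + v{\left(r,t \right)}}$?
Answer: $- \frac{5164}{7481} + \frac{i \sqrt{86}}{31267} \approx -0.69028 + 0.00029659 i$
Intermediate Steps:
$v{\left(d,G \right)} = 4 - 4 G + G d$ ($v{\left(d,G \right)} = -2 + \left(\left(G d - 4 G\right) + 6\right) = -2 + \left(\left(- 4 G + G d\right) + 6\right) = -2 + \left(6 - 4 G + G d\right) = 4 - 4 G + G d$)
$P{\left(t \right)} = \sqrt{4 - 6 t}$ ($P{\left(t \right)} = \sqrt{t + \left(4 - 4 t + t \left(-3\right)\right)} = \sqrt{t - \left(-4 + 7 t\right)} = \sqrt{4 - 6 t}$)
$\frac{20656}{-29924} + \frac{P{\left(15 \right)}}{31267} = \frac{20656}{-29924} + \frac{\sqrt{4 - 90}}{31267} = 20656 \left(- \frac{1}{29924}\right) + \sqrt{4 - 90} \cdot \frac{1}{31267} = - \frac{5164}{7481} + \sqrt{-86} \cdot \frac{1}{31267} = - \frac{5164}{7481} + i \sqrt{86} \cdot \frac{1}{31267} = - \frac{5164}{7481} + \frac{i \sqrt{86}}{31267}$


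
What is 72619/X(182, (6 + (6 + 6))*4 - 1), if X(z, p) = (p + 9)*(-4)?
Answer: -72619/320 ≈ -226.93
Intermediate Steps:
X(z, p) = -36 - 4*p (X(z, p) = (9 + p)*(-4) = -36 - 4*p)
72619/X(182, (6 + (6 + 6))*4 - 1) = 72619/(-36 - 4*((6 + (6 + 6))*4 - 1)) = 72619/(-36 - 4*((6 + 12)*4 - 1)) = 72619/(-36 - 4*(18*4 - 1)) = 72619/(-36 - 4*(72 - 1)) = 72619/(-36 - 4*71) = 72619/(-36 - 284) = 72619/(-320) = 72619*(-1/320) = -72619/320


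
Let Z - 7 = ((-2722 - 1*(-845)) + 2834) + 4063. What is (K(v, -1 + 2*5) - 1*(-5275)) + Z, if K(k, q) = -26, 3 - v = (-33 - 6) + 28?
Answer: 10276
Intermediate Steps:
v = 14 (v = 3 - ((-33 - 6) + 28) = 3 - (-39 + 28) = 3 - 1*(-11) = 3 + 11 = 14)
Z = 5027 (Z = 7 + (((-2722 - 1*(-845)) + 2834) + 4063) = 7 + (((-2722 + 845) + 2834) + 4063) = 7 + ((-1877 + 2834) + 4063) = 7 + (957 + 4063) = 7 + 5020 = 5027)
(K(v, -1 + 2*5) - 1*(-5275)) + Z = (-26 - 1*(-5275)) + 5027 = (-26 + 5275) + 5027 = 5249 + 5027 = 10276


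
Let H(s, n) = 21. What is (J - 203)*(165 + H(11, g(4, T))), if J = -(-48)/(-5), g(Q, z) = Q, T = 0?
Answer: -197718/5 ≈ -39544.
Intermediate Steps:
J = -48/5 (J = -(-48)*(-1)/5 = -4*12/5 = -48/5 ≈ -9.6000)
(J - 203)*(165 + H(11, g(4, T))) = (-48/5 - 203)*(165 + 21) = -1063/5*186 = -197718/5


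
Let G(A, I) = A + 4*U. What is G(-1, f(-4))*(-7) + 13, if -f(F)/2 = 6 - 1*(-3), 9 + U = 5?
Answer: 132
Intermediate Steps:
U = -4 (U = -9 + 5 = -4)
f(F) = -18 (f(F) = -2*(6 - 1*(-3)) = -2*(6 + 3) = -2*9 = -18)
G(A, I) = -16 + A (G(A, I) = A + 4*(-4) = A - 16 = -16 + A)
G(-1, f(-4))*(-7) + 13 = (-16 - 1)*(-7) + 13 = -17*(-7) + 13 = 119 + 13 = 132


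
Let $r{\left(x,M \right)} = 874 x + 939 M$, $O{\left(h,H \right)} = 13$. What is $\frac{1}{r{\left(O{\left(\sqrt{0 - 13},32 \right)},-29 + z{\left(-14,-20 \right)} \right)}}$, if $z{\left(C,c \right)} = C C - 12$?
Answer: $\frac{1}{156907} \approx 6.3732 \cdot 10^{-6}$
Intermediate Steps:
$z{\left(C,c \right)} = -12 + C^{2}$ ($z{\left(C,c \right)} = C^{2} - 12 = -12 + C^{2}$)
$\frac{1}{r{\left(O{\left(\sqrt{0 - 13},32 \right)},-29 + z{\left(-14,-20 \right)} \right)}} = \frac{1}{874 \cdot 13 + 939 \left(-29 - \left(12 - \left(-14\right)^{2}\right)\right)} = \frac{1}{11362 + 939 \left(-29 + \left(-12 + 196\right)\right)} = \frac{1}{11362 + 939 \left(-29 + 184\right)} = \frac{1}{11362 + 939 \cdot 155} = \frac{1}{11362 + 145545} = \frac{1}{156907}$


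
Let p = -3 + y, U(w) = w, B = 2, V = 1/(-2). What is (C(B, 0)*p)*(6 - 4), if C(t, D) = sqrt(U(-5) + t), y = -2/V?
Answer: 2*I*sqrt(3) ≈ 3.4641*I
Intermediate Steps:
V = -1/2 (V = 1*(-1/2) = -1/2 ≈ -0.50000)
y = 4 (y = -2/(-1/2) = -2*(-2) = 4)
p = 1 (p = -3 + 4 = 1)
C(t, D) = sqrt(-5 + t)
(C(B, 0)*p)*(6 - 4) = (sqrt(-5 + 2)*1)*(6 - 4) = (sqrt(-3)*1)*2 = ((I*sqrt(3))*1)*2 = (I*sqrt(3))*2 = 2*I*sqrt(3)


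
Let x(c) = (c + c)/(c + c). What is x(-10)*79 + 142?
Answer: 221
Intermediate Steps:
x(c) = 1 (x(c) = (2*c)/((2*c)) = (2*c)*(1/(2*c)) = 1)
x(-10)*79 + 142 = 1*79 + 142 = 79 + 142 = 221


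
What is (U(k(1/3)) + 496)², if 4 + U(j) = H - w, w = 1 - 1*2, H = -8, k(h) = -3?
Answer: 235225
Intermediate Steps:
w = -1 (w = 1 - 2 = -1)
U(j) = -11 (U(j) = -4 + (-8 - 1*(-1)) = -4 + (-8 + 1) = -4 - 7 = -11)
(U(k(1/3)) + 496)² = (-11 + 496)² = 485² = 235225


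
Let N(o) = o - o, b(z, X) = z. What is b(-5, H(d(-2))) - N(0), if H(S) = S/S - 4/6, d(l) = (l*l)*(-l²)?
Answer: -5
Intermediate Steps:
d(l) = -l⁴ (d(l) = l²*(-l²) = -l⁴)
H(S) = ⅓ (H(S) = 1 - 4*⅙ = 1 - ⅔ = ⅓)
N(o) = 0
b(-5, H(d(-2))) - N(0) = -5 - 1*0 = -5 + 0 = -5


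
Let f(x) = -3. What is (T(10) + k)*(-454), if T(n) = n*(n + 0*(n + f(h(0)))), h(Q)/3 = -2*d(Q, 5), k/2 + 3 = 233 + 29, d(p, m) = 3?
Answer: -280572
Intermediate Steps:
k = 518 (k = -6 + 2*(233 + 29) = -6 + 2*262 = -6 + 524 = 518)
h(Q) = -18 (h(Q) = 3*(-2*3) = 3*(-6) = -18)
T(n) = n² (T(n) = n*(n + 0*(n - 3)) = n*(n + 0*(-3 + n)) = n*(n + 0) = n*n = n²)
(T(10) + k)*(-454) = (10² + 518)*(-454) = (100 + 518)*(-454) = 618*(-454) = -280572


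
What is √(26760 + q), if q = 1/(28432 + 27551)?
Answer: √83868416749623/55983 ≈ 163.58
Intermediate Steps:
q = 1/55983 ≈ 1.7863e-5
√(26760 + q) = √(26760 + 1/55983) = √(1498105081/55983) = √83868416749623/55983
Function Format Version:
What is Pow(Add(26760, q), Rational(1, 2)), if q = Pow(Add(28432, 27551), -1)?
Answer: Mul(Rational(1, 55983), Pow(83868416749623, Rational(1, 2))) ≈ 163.58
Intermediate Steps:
q = Rational(1, 55983) (q = Pow(55983, -1) = Rational(1, 55983) ≈ 1.7863e-5)
Pow(Add(26760, q), Rational(1, 2)) = Pow(Add(26760, Rational(1, 55983)), Rational(1, 2)) = Pow(Rational(1498105081, 55983), Rational(1, 2)) = Mul(Rational(1, 55983), Pow(83868416749623, Rational(1, 2)))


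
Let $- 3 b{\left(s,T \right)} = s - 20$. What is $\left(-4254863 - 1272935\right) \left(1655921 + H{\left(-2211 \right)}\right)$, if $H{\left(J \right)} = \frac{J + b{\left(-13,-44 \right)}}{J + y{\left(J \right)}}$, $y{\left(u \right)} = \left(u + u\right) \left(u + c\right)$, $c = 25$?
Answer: $- \frac{8042084686001772418}{878571} \approx -9.1536 \cdot 10^{12}$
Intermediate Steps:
$b{\left(s,T \right)} = \frac{20}{3} - \frac{s}{3}$ ($b{\left(s,T \right)} = - \frac{s - 20}{3} = - \frac{-20 + s}{3} = \frac{20}{3} - \frac{s}{3}$)
$y{\left(u \right)} = 2 u \left(25 + u\right)$ ($y{\left(u \right)} = \left(u + u\right) \left(u + 25\right) = 2 u \left(25 + u\right)$)
$H{\left(J \right)} = \frac{11 + J}{J + 2 J \left(25 + J\right)}$ ($H{\left(J \right)} = \frac{J + \left(\frac{20}{3} - - \frac{13}{3}\right)}{J + 2 J \left(25 + J\right)} = \frac{J + \left(\frac{20}{3} + \frac{13}{3}\right)}{J + 2 J \left(25 + J\right)} = \frac{J + 11}{J + 2 J \left(25 + J\right)} = \frac{11 + J}{J + 2 J \left(25 + J\right)}$)
$\left(-4254863 - 1272935\right) \left(1655921 + H{\left(-2211 \right)}\right) = \left(-4254863 - 1272935\right) \left(1655921 + \frac{11 - 2211}{\left(-2211\right) \left(51 + 2 \left(-2211\right)\right)}\right) = - 5527798 \left(1655921 - \frac{1}{2211} \frac{1}{51 - 4422} \left(-2200\right)\right) = - 5527798 \left(1655921 - \frac{1}{2211} \frac{1}{-4371} \left(-2200\right)\right) = - 5527798 \left(1655921 - \left(- \frac{1}{9664281}\right) \left(-2200\right)\right) = - 5527798 \left(1655921 - \frac{200}{878571}\right) = \left(-5527798\right) \frac{1454844168691}{878571} = - \frac{8042084686001772418}{878571}$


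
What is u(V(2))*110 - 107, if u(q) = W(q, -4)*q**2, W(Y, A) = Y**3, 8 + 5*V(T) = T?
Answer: -237947/625 ≈ -380.72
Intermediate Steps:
V(T) = -8/5 + T/5
u(q) = q**5 (u(q) = q**3*q**2 = q**5)
u(V(2))*110 - 107 = (-8/5 + (1/5)*2)**5*110 - 107 = (-8/5 + 2/5)**5*110 - 107 = (-6/5)**5*110 - 107 = -7776/3125*110 - 107 = -171072/625 - 107 = -237947/625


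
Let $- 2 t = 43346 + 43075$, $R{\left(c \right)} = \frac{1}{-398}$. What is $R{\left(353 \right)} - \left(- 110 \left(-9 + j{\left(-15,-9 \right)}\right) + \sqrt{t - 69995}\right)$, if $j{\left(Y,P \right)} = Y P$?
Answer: $\frac{5516279}{398} - \frac{i \sqrt{452822}}{2} \approx 13860.0 - 336.46 i$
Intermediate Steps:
$j{\left(Y,P \right)} = P Y$
$R{\left(c \right)} = - \frac{1}{398}$
$t = - \frac{86421}{2}$ ($t = - \frac{43346 + 43075}{2} = \left(- \frac{1}{2}\right) 86421 = - \frac{86421}{2} \approx -43211.0$)
$R{\left(353 \right)} - \left(- 110 \left(-9 + j{\left(-15,-9 \right)}\right) + \sqrt{t - 69995}\right) = - \frac{1}{398} - \left(- 110 \left(-9 - -135\right) + \sqrt{- \frac{86421}{2} - 69995}\right) = - \frac{1}{398} - \left(- 110 \left(-9 + 135\right) + \sqrt{- \frac{226411}{2}}\right) = - \frac{1}{398} - \left(\left(-110\right) 126 + \frac{i \sqrt{452822}}{2}\right) = - \frac{1}{398} - \left(-13860 + \frac{i \sqrt{452822}}{2}\right) = - \frac{1}{398} + \left(13860 - \frac{i \sqrt{452822}}{2}\right) = \frac{5516279}{398} - \frac{i \sqrt{452822}}{2}$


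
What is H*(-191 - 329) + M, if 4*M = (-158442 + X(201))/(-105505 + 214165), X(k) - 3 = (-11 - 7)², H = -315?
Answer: 4746258259/28976 ≈ 1.6380e+5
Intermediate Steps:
X(k) = 327 (X(k) = 3 + (-11 - 7)² = 3 + (-18)² = 3 + 324 = 327)
M = -10541/28976 (M = ((-158442 + 327)/(-105505 + 214165))/4 = (-158115/108660)/4 = (-158115*1/108660)/4 = (¼)*(-10541/7244) = -10541/28976 ≈ -0.36378)
H*(-191 - 329) + M = -315*(-191 - 329) - 10541/28976 = -315*(-520) - 10541/28976 = 163800 - 10541/28976 = 4746258259/28976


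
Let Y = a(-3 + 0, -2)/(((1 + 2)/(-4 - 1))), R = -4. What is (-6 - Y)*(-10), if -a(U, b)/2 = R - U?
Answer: 80/3 ≈ 26.667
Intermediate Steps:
a(U, b) = 8 + 2*U (a(U, b) = -2*(-4 - U) = 8 + 2*U)
Y = -10/3 (Y = (8 + 2*(-3 + 0))/(((1 + 2)/(-4 - 1))) = (8 + 2*(-3))/((3/(-5))) = (8 - 6)/((3*(-⅕))) = 2/(-⅗) = 2*(-5/3) = -10/3 ≈ -3.3333)
(-6 - Y)*(-10) = (-6 - 1*(-10/3))*(-10) = (-6 + 10/3)*(-10) = -8/3*(-10) = 80/3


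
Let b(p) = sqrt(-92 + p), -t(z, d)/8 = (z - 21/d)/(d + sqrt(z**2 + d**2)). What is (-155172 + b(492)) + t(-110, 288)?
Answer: -469398202/3025 + 10567*sqrt(23761)/72600 ≈ -1.5515e+5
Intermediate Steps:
t(z, d) = -8*(z - 21/d)/(d + sqrt(d**2 + z**2)) (t(z, d) = -8*(z - 21/d)/(d + sqrt(z**2 + d**2)) = -8*(z - 21/d)/(d + sqrt(d**2 + z**2)))
(-155172 + b(492)) + t(-110, 288) = (-155172 + sqrt(-92 + 492)) + 8*(21 - 1*288*(-110))/(288*(288 + sqrt(288**2 + (-110)**2))) = (-155172 + sqrt(400)) + 8*(1/288)*(21 + 31680)/(288 + sqrt(82944 + 12100)) = (-155172 + 20) + 8*(1/288)*31701/(288 + sqrt(95044)) = -155152 + 8*(1/288)*31701/(288 + 2*sqrt(23761)) = -155152 + 10567/(12*(288 + 2*sqrt(23761)))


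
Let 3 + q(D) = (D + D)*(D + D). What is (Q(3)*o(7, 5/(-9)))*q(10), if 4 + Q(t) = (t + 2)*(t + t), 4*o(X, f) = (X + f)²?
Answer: 8680802/81 ≈ 1.0717e+5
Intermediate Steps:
o(X, f) = (X + f)²/4
Q(t) = -4 + 2*t*(2 + t) (Q(t) = -4 + (t + 2)*(t + t) = -4 + (2 + t)*(2*t) = -4 + 2*t*(2 + t))
q(D) = -3 + 4*D² (q(D) = -3 + (D + D)*(D + D) = -3 + (2*D)*(2*D) = -3 + 4*D²)
(Q(3)*o(7, 5/(-9)))*q(10) = ((-4 + 2*3² + 4*3)*((7 + 5/(-9))²/4))*(-3 + 4*10²) = ((-4 + 2*9 + 12)*((7 + 5*(-⅑))²/4))*(-3 + 4*100) = ((-4 + 18 + 12)*((7 - 5/9)²/4))*(-3 + 400) = (26*((58/9)²/4))*397 = (26*((¼)*(3364/81)))*397 = (26*(841/81))*397 = (21866/81)*397 = 8680802/81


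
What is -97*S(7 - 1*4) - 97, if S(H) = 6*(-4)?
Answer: 2231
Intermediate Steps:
S(H) = -24
-97*S(7 - 1*4) - 97 = -97*(-24) - 97 = 2328 - 97 = 2231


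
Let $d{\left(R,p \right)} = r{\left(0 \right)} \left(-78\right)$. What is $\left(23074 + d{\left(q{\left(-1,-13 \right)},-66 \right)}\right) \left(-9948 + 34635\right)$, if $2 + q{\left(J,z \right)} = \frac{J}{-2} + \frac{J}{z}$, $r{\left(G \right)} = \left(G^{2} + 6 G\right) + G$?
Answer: $569627838$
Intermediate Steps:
$r{\left(G \right)} = G^{2} + 7 G$
$q{\left(J,z \right)} = -2 - \frac{J}{2} + \frac{J}{z}$ ($q{\left(J,z \right)} = -2 + \left(\frac{J}{-2} + \frac{J}{z}\right) = -2 + \left(J \left(- \frac{1}{2}\right) + \frac{J}{z}\right) = -2 - \left(\frac{J}{2} - \frac{J}{z}\right) = -2 - \frac{J}{2} + \frac{J}{z}$)
$d{\left(R,p \right)} = 0$ ($d{\left(R,p \right)} = 0 \left(7 + 0\right) \left(-78\right) = 0 \cdot 7 \left(-78\right) = 0 \left(-78\right) = 0$)
$\left(23074 + d{\left(q{\left(-1,-13 \right)},-66 \right)}\right) \left(-9948 + 34635\right) = \left(23074 + 0\right) \left(-9948 + 34635\right) = 23074 \cdot 24687 = 569627838$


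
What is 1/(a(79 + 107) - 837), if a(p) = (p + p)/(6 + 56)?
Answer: -1/831 ≈ -0.0012034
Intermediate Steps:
a(p) = p/31 (a(p) = (2*p)/62 = (2*p)*(1/62) = p/31)
1/(a(79 + 107) - 837) = 1/((79 + 107)/31 - 837) = 1/((1/31)*186 - 837) = 1/(6 - 837) = 1/(-831) = -1/831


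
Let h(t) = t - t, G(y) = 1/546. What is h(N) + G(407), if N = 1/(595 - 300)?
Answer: 1/546 ≈ 0.0018315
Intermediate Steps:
G(y) = 1/546
N = 1/295 ≈ 0.0033898
h(t) = 0
h(N) + G(407) = 0 + 1/546 = 1/546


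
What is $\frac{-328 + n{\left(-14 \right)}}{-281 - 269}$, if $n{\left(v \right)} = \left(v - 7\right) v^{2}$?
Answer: $\frac{202}{25} \approx 8.08$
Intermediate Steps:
$n{\left(v \right)} = v^{2} \left(-7 + v\right)$ ($n{\left(v \right)} = \left(v - 7\right) v^{2} = \left(-7 + v\right) v^{2} = v^{2} \left(-7 + v\right)$)
$\frac{-328 + n{\left(-14 \right)}}{-281 - 269} = \frac{-328 + \left(-14\right)^{2} \left(-7 - 14\right)}{-281 - 269} = \frac{-328 + 196 \left(-21\right)}{-550} = \left(-328 - 4116\right) \left(- \frac{1}{550}\right) = \left(-4444\right) \left(- \frac{1}{550}\right) = \frac{202}{25}$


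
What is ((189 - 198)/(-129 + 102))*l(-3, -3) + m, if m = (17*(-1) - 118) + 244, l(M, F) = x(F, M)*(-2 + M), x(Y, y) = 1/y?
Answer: 986/9 ≈ 109.56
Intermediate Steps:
x(Y, y) = 1/y
l(M, F) = (-2 + M)/M
m = 109 (m = (-17 - 118) + 244 = -135 + 244 = 109)
((189 - 198)/(-129 + 102))*l(-3, -3) + m = ((189 - 198)/(-129 + 102))*((-2 - 3)/(-3)) + 109 = (-9/(-27))*(-⅓*(-5)) + 109 = -9*(-1/27)*(5/3) + 109 = (⅓)*(5/3) + 109 = 5/9 + 109 = 986/9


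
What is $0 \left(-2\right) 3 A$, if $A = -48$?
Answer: $0$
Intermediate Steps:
$0 \left(-2\right) 3 A = 0 \left(-2\right) 3 \left(-48\right) = 0 \cdot 3 \left(-48\right) = 0 \left(-48\right) = 0$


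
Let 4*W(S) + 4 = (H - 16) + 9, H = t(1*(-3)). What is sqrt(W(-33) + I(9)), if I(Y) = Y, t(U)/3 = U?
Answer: 2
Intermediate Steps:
t(U) = 3*U
H = -9 (H = 3*(1*(-3)) = 3*(-3) = -9)
W(S) = -5 (W(S) = -1 + ((-9 - 16) + 9)/4 = -1 + (-25 + 9)/4 = -1 + (1/4)*(-16) = -1 - 4 = -5)
sqrt(W(-33) + I(9)) = sqrt(-5 + 9) = sqrt(4) = 2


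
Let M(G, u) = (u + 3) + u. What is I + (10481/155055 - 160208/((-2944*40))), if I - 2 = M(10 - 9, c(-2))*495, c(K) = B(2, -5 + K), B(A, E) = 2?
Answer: 158327469899/45648192 ≈ 3468.4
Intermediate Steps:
c(K) = 2
M(G, u) = 3 + 2*u (M(G, u) = (3 + u) + u = 3 + 2*u)
I = 3467 (I = 2 + (3 + 2*2)*495 = 2 + (3 + 4)*495 = 2 + 7*495 = 2 + 3465 = 3467)
I + (10481/155055 - 160208/((-2944*40))) = 3467 + (10481/155055 - 160208/((-2944*40))) = 3467 + (10481*(1/155055) - 160208/(-117760)) = 3467 + (10481/155055 - 160208*(-1/117760)) = 3467 + (10481/155055 + 10013/7360) = 3467 + 65188235/45648192 = 158327469899/45648192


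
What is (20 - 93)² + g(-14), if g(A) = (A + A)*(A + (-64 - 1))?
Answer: 7541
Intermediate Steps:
g(A) = 2*A*(-65 + A) (g(A) = (2*A)*(A - 65) = (2*A)*(-65 + A) = 2*A*(-65 + A))
(20 - 93)² + g(-14) = (20 - 93)² + 2*(-14)*(-65 - 14) = (-73)² + 2*(-14)*(-79) = 5329 + 2212 = 7541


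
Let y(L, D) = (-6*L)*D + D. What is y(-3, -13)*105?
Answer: -25935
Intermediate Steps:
y(L, D) = D - 6*D*L (y(L, D) = -6*D*L + D = D - 6*D*L)
y(-3, -13)*105 = -13*(1 - 6*(-3))*105 = -13*(1 + 18)*105 = -13*19*105 = -247*105 = -25935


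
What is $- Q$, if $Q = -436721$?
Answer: $436721$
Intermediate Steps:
$- Q = \left(-1\right) \left(-436721\right) = 436721$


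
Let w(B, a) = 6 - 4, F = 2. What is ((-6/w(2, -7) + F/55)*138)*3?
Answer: -67482/55 ≈ -1226.9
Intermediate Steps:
w(B, a) = 2
((-6/w(2, -7) + F/55)*138)*3 = ((-6/2 + 2/55)*138)*3 = ((-6*1/2 + 2*(1/55))*138)*3 = ((-3 + 2/55)*138)*3 = -163/55*138*3 = -22494/55*3 = -67482/55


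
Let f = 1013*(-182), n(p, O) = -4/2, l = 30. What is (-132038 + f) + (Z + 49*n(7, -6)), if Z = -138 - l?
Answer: -316670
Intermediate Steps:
Z = -168 (Z = -138 - 1*30 = -138 - 30 = -168)
n(p, O) = -2 (n(p, O) = -4*1/2 = -2)
f = -184366
(-132038 + f) + (Z + 49*n(7, -6)) = (-132038 - 184366) + (-168 + 49*(-2)) = -316404 + (-168 - 98) = -316404 - 266 = -316670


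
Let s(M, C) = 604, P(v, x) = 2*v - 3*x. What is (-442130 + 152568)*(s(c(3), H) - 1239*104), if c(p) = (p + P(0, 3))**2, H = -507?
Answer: 37136905624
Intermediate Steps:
P(v, x) = -3*x + 2*v
c(p) = (-9 + p)**2 (c(p) = (p + (-3*3 + 2*0))**2 = (p + (-9 + 0))**2 = (p - 9)**2 = (-9 + p)**2)
(-442130 + 152568)*(s(c(3), H) - 1239*104) = (-442130 + 152568)*(604 - 1239*104) = -289562*(604 - 128856) = -289562*(-128252) = 37136905624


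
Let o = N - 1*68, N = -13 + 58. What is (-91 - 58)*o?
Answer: 3427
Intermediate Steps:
N = 45
o = -23 (o = 45 - 1*68 = 45 - 68 = -23)
(-91 - 58)*o = (-91 - 58)*(-23) = -149*(-23) = 3427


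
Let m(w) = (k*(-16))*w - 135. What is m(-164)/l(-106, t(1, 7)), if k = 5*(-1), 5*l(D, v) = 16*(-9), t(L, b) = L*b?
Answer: 66275/144 ≈ 460.24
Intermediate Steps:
l(D, v) = -144/5 (l(D, v) = (16*(-9))/5 = (1/5)*(-144) = -144/5)
k = -5
m(w) = -135 + 80*w (m(w) = (-5*(-16))*w - 135 = 80*w - 135 = -135 + 80*w)
m(-164)/l(-106, t(1, 7)) = (-135 + 80*(-164))/(-144/5) = (-135 - 13120)*(-5/144) = -13255*(-5/144) = 66275/144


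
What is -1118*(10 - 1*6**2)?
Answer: 29068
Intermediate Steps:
-1118*(10 - 1*6**2) = -1118*(10 - 1*36) = -1118*(10 - 36) = -1118*(-26) = 29068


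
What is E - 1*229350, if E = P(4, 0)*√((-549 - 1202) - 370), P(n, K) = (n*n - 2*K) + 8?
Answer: -229350 + 24*I*√2121 ≈ -2.2935e+5 + 1105.3*I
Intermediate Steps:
P(n, K) = 8 + n² - 2*K (P(n, K) = (n² - 2*K) + 8 = 8 + n² - 2*K)
E = 24*I*√2121 (E = (8 + 4² - 2*0)*√((-549 - 1202) - 370) = (8 + 16 + 0)*√(-1751 - 370) = 24*√(-2121) = 24*(I*√2121) = 24*I*√2121 ≈ 1105.3*I)
E - 1*229350 = 24*I*√2121 - 1*229350 = 24*I*√2121 - 229350 = -229350 + 24*I*√2121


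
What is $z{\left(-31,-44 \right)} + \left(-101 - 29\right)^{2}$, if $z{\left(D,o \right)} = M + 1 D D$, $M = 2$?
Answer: $17863$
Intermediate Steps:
$z{\left(D,o \right)} = 2 + D^{2}$ ($z{\left(D,o \right)} = 2 + 1 D D = 2 + D D = 2 + D^{2}$)
$z{\left(-31,-44 \right)} + \left(-101 - 29\right)^{2} = \left(2 + \left(-31\right)^{2}\right) + \left(-101 - 29\right)^{2} = \left(2 + 961\right) + \left(-130\right)^{2} = 963 + 16900 = 17863$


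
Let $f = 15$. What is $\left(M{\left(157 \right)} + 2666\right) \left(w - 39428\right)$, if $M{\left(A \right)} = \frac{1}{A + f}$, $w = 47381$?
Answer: $\frac{3646872009}{172} \approx 2.1203 \cdot 10^{7}$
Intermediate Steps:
$M{\left(A \right)} = \frac{1}{15 + A}$ ($M{\left(A \right)} = \frac{1}{A + 15} = \frac{1}{15 + A}$)
$\left(M{\left(157 \right)} + 2666\right) \left(w - 39428\right) = \left(\frac{1}{15 + 157} + 2666\right) \left(47381 - 39428\right) = \left(\frac{1}{172} + 2666\right) 7953 = \frac{458553}{172} \cdot 7953 = \frac{3646872009}{172}$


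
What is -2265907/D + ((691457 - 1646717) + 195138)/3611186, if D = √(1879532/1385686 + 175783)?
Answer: -380061/1805593 - 2265907*√84382014677803905/121790960835 ≈ -5404.7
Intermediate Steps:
D = √84382014677803905/692843 (D = √(1879532*(1/1385686) + 175783) = √(939766/692843 + 175783) = √(121790960835/692843) = √84382014677803905/692843 ≈ 419.27)
-2265907/D + ((691457 - 1646717) + 195138)/3611186 = -2265907*√84382014677803905/121790960835 + ((691457 - 1646717) + 195138)/3611186 = -2265907*√84382014677803905/121790960835 + (-955260 + 195138)*(1/3611186) = -2265907*√84382014677803905/121790960835 - 760122*1/3611186 = -2265907*√84382014677803905/121790960835 - 380061/1805593 = -380061/1805593 - 2265907*√84382014677803905/121790960835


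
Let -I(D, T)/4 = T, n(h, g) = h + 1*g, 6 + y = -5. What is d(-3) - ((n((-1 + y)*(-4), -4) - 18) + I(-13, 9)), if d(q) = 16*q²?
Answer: 154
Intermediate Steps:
y = -11 (y = -6 - 5 = -11)
n(h, g) = g + h (n(h, g) = h + g = g + h)
I(D, T) = -4*T
d(-3) - ((n((-1 + y)*(-4), -4) - 18) + I(-13, 9)) = 16*(-3)² - (((-4 + (-1 - 11)*(-4)) - 18) - 4*9) = 16*9 - (((-4 - 12*(-4)) - 18) - 36) = 144 - (((-4 + 48) - 18) - 36) = 144 - ((44 - 18) - 36) = 144 - (26 - 36) = 144 - 1*(-10) = 144 + 10 = 154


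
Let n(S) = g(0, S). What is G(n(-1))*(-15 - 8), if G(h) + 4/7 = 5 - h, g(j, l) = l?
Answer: -874/7 ≈ -124.86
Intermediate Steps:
n(S) = S
G(h) = 31/7 - h (G(h) = -4/7 + (5 - h) = 31/7 - h)
G(n(-1))*(-15 - 8) = (31/7 - 1*(-1))*(-15 - 8) = (31/7 + 1)*(-23) = (38/7)*(-23) = -874/7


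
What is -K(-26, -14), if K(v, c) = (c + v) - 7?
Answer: 47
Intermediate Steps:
K(v, c) = -7 + c + v
-K(-26, -14) = -(-7 - 14 - 26) = -1*(-47) = 47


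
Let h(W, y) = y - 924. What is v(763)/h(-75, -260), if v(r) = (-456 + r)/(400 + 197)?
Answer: -307/706848 ≈ -0.00043432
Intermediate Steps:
v(r) = -152/199 + r/597 (v(r) = (-456 + r)/597 = (-456 + r)*(1/597) = -152/199 + r/597)
h(W, y) = -924 + y
v(763)/h(-75, -260) = (-152/199 + (1/597)*763)/(-924 - 260) = (-152/199 + 763/597)/(-1184) = (307/597)*(-1/1184) = -307/706848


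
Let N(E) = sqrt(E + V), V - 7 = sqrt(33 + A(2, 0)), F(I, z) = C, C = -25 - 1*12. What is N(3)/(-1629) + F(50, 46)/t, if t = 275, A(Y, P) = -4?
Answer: -37/275 - sqrt(10 + sqrt(29))/1629 ≈ -0.13695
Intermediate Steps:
C = -37 (C = -25 - 12 = -37)
F(I, z) = -37
V = 7 + sqrt(29) (V = 7 + sqrt(33 - 4) = 7 + sqrt(29) ≈ 12.385)
N(E) = sqrt(7 + E + sqrt(29)) (N(E) = sqrt(E + (7 + sqrt(29))) = sqrt(7 + E + sqrt(29)))
N(3)/(-1629) + F(50, 46)/t = sqrt(7 + 3 + sqrt(29))/(-1629) - 37/275 = sqrt(10 + sqrt(29))*(-1/1629) - 37*1/275 = -sqrt(10 + sqrt(29))/1629 - 37/275 = -37/275 - sqrt(10 + sqrt(29))/1629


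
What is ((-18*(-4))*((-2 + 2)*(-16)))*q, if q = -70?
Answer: 0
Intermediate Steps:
((-18*(-4))*((-2 + 2)*(-16)))*q = ((-18*(-4))*((-2 + 2)*(-16)))*(-70) = (72*(0*(-16)))*(-70) = (72*0)*(-70) = 0*(-70) = 0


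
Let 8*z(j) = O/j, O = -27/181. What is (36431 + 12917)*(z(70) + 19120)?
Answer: 23909145145301/25340 ≈ 9.4353e+8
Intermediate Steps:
O = -27/181 (O = -27*1/181 = -27/181 ≈ -0.14917)
z(j) = -27/(1448*j) (z(j) = (-27/(181*j))/8 = -27/(1448*j))
(36431 + 12917)*(z(70) + 19120) = (36431 + 12917)*(-27/1448/70 + 19120) = 49348*(-27/1448*1/70 + 19120) = 49348*(-27/101360 + 19120) = 49348*(1938003173/101360) = 23909145145301/25340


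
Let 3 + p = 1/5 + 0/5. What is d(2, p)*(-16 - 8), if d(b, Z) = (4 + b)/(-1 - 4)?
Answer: 144/5 ≈ 28.800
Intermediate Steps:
p = -14/5 (p = -3 + (1/5 + 0/5) = -3 + (1*(⅕) + 0*(⅕)) = -3 + (⅕ + 0) = -3 + ⅕ = -14/5 ≈ -2.8000)
d(b, Z) = -⅘ - b/5 (d(b, Z) = (4 + b)/(-5) = (4 + b)*(-⅕) = -⅘ - b/5)
d(2, p)*(-16 - 8) = (-⅘ - ⅕*2)*(-16 - 8) = (-⅘ - ⅖)*(-24) = -6/5*(-24) = 144/5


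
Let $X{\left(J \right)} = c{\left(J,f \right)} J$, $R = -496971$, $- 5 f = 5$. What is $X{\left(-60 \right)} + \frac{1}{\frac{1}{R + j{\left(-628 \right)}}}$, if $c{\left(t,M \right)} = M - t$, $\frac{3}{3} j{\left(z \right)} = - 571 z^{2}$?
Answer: $-225693775$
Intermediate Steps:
$f = -1$ ($f = \left(- \frac{1}{5}\right) 5 = -1$)
$j{\left(z \right)} = - 571 z^{2}$
$X{\left(J \right)} = J \left(-1 - J\right)$ ($X{\left(J \right)} = \left(-1 - J\right) J = J \left(-1 - J\right)$)
$X{\left(-60 \right)} + \frac{1}{\frac{1}{R + j{\left(-628 \right)}}} = \left(-1\right) \left(-60\right) \left(1 - 60\right) + \frac{1}{\frac{1}{-496971 - 571 \left(-628\right)^{2}}} = \left(-1\right) \left(-60\right) \left(-59\right) + \frac{1}{\frac{1}{-496971 - 225193264}} = -3540 + \frac{1}{\frac{1}{-496971 - 225193264}} = -3540 + \frac{1}{\frac{1}{-225690235}} = -3540 + \frac{1}{- \frac{1}{225690235}} = -3540 - 225690235 = -225693775$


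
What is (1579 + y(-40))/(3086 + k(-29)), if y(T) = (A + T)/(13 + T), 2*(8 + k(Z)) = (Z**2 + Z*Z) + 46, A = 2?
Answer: 42671/106434 ≈ 0.40092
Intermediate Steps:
k(Z) = 15 + Z**2 (k(Z) = -8 + ((Z**2 + Z*Z) + 46)/2 = -8 + ((Z**2 + Z**2) + 46)/2 = -8 + (2*Z**2 + 46)/2 = -8 + (46 + 2*Z**2)/2 = -8 + (23 + Z**2) = 15 + Z**2)
y(T) = (2 + T)/(13 + T)
(1579 + y(-40))/(3086 + k(-29)) = (1579 + (2 - 40)/(13 - 40))/(3086 + (15 + (-29)**2)) = (1579 - 38/(-27))/(3086 + (15 + 841)) = (1579 - 1/27*(-38))/(3086 + 856) = (1579 + 38/27)/3942 = (42671/27)*(1/3942) = 42671/106434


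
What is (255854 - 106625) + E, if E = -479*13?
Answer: 143002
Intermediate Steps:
E = -6227
(255854 - 106625) + E = (255854 - 106625) - 6227 = 149229 - 6227 = 143002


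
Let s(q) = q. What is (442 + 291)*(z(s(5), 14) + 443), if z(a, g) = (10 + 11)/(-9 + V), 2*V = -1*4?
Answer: 3556516/11 ≈ 3.2332e+5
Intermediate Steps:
V = -2 (V = (-1*4)/2 = (½)*(-4) = -2)
z(a, g) = -21/11 (z(a, g) = (10 + 11)/(-9 - 2) = 21/(-11) = 21*(-1/11) = -21/11)
(442 + 291)*(z(s(5), 14) + 443) = (442 + 291)*(-21/11 + 443) = 733*(4852/11) = 3556516/11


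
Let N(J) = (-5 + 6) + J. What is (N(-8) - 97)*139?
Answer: -14456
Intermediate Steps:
N(J) = 1 + J
(N(-8) - 97)*139 = ((1 - 8) - 97)*139 = (-7 - 97)*139 = -104*139 = -14456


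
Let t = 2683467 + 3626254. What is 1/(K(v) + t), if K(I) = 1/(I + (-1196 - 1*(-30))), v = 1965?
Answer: 799/5041467080 ≈ 1.5849e-7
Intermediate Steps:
K(I) = 1/(-1166 + I) (K(I) = 1/(I + (-1196 + 30)) = 1/(I - 1166) = 1/(-1166 + I))
t = 6309721
1/(K(v) + t) = 1/(1/(-1166 + 1965) + 6309721) = 1/(1/799 + 6309721) = 1/(5041467080/799) = 799/5041467080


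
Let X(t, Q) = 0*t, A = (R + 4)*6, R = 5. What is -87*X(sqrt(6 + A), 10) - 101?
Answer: -101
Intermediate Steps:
A = 54 (A = (5 + 4)*6 = 9*6 = 54)
X(t, Q) = 0
-87*X(sqrt(6 + A), 10) - 101 = -87*0 - 101 = 0 - 101 = -101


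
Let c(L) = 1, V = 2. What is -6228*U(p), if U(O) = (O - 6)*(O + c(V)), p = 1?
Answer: 62280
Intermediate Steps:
U(O) = (1 + O)*(-6 + O) (U(O) = (O - 6)*(O + 1) = (-6 + O)*(1 + O) = (1 + O)*(-6 + O))
-6228*U(p) = -6228*(-6 + 1² - 5*1) = -6228*(-6 + 1 - 5) = -6228*(-10) = 62280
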